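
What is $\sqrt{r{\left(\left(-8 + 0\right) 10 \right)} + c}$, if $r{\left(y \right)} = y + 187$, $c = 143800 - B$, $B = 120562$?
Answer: $\sqrt{23345} \approx 152.79$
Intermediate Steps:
$c = 23238$ ($c = 143800 - 120562 = 23238$)
$r{\left(y \right)} = 187 + y$
$\sqrt{r{\left(\left(-8 + 0\right) 10 \right)} + c} = \sqrt{\left(187 + \left(-8 + 0\right) 10\right) + 23238} = \sqrt{\left(187 - 80\right) + 23238} = \sqrt{107 + 23238} = \sqrt{23345}$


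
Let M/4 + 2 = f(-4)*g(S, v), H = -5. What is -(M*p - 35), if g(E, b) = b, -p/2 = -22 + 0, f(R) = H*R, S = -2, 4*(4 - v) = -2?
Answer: -15453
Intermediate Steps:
v = 9/2 (v = 4 - ¼*(-2) = 4 + ½ = 9/2 ≈ 4.5000)
f(R) = -5*R
p = 44 (p = -2*(-22 + 0) = -2*(-22) = 44)
M = 352 (M = -8 + 4*(-5*(-4)*(9/2)) = -8 + 4*(20*(9/2)) = -8 + 4*90 = -8 + 360 = 352)
-(M*p - 35) = -(352*44 - 35) = -(15488 - 35) = -1*15453 = -15453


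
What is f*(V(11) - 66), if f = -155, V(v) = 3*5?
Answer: 7905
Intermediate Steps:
V(v) = 15
f*(V(11) - 66) = -155*(15 - 66) = -155*(-51) = 7905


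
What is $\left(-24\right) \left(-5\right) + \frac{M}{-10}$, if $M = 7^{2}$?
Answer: $\frac{1151}{10} \approx 115.1$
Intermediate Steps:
$M = 49$
$\left(-24\right) \left(-5\right) + \frac{M}{-10} = \left(-24\right) \left(-5\right) + \frac{49}{-10} = 120 + 49 \left(- \frac{1}{10}\right) = 120 - \frac{49}{10} = \frac{1151}{10}$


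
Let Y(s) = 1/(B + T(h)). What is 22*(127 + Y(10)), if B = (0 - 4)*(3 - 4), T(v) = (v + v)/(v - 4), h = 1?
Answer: 14003/5 ≈ 2800.6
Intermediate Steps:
T(v) = 2*v/(-4 + v) (T(v) = (2*v)/(-4 + v) = 2*v/(-4 + v))
B = 4 (B = -4*(-1) = 4)
Y(s) = 3/10 (Y(s) = 1/(4 + 2*1/(-4 + 1)) = 1/(4 + 2*1/(-3)) = 1/(4 + 2*1*(-⅓)) = 1/(4 - ⅔) = 1/(10/3) = 3/10)
22*(127 + Y(10)) = 22*(127 + 3/10) = 22*(1273/10) = 14003/5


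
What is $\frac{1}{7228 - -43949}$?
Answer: $\frac{1}{51177} \approx 1.954 \cdot 10^{-5}$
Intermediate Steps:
$\frac{1}{7228 - -43949} = \frac{1}{7228 + 43949} = \frac{1}{51177}$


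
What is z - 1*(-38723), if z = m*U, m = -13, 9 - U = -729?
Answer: 29129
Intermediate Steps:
U = 738 (U = 9 - 1*(-729) = 9 + 729 = 738)
z = -9594 (z = -13*738 = -9594)
z - 1*(-38723) = -9594 - 1*(-38723) = -9594 + 38723 = 29129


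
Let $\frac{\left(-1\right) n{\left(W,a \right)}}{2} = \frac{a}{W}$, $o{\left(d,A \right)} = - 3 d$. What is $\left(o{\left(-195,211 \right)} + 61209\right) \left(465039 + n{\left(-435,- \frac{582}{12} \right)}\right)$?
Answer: $\frac{4166807897064}{145} \approx 2.8737 \cdot 10^{10}$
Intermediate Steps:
$n{\left(W,a \right)} = - \frac{2 a}{W}$ ($n{\left(W,a \right)} = - 2 \frac{a}{W} = - \frac{2 a}{W}$)
$\left(o{\left(-195,211 \right)} + 61209\right) \left(465039 + n{\left(-435,- \frac{582}{12} \right)}\right) = \left(\left(-3\right) \left(-195\right) + 61209\right) \left(465039 - \frac{2 \left(- \frac{582}{12}\right)}{-435}\right) = \left(585 + 61209\right) \left(465039 - 2 \left(\left(-582\right) \frac{1}{12}\right) \left(- \frac{1}{435}\right)\right) = 61794 \left(465039 - \left(-97\right) \left(- \frac{1}{435}\right)\right) = 61794 \left(465039 - \frac{97}{435}\right) = 61794 \cdot \frac{202291868}{435} = \frac{4166807897064}{145}$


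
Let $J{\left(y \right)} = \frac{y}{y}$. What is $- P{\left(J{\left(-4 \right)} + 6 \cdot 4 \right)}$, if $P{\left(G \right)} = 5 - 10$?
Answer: $5$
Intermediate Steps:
$J{\left(y \right)} = 1$
$P{\left(G \right)} = -5$
$- P{\left(J{\left(-4 \right)} + 6 \cdot 4 \right)} = \left(-1\right) \left(-5\right) = 5$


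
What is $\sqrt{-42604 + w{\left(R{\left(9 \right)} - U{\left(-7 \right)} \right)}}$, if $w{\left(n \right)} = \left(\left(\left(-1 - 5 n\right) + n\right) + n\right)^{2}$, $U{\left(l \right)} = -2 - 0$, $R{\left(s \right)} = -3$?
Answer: $10 i \sqrt{426} \approx 206.4 i$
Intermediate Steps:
$U{\left(l \right)} = -2$ ($U{\left(l \right)} = -2 + 0 = -2$)
$w{\left(n \right)} = \left(-1 - 3 n\right)^{2}$ ($w{\left(n \right)} = \left(\left(-1 - 4 n\right) + n\right)^{2} = \left(-1 - 3 n\right)^{2}$)
$\sqrt{-42604 + w{\left(R{\left(9 \right)} - U{\left(-7 \right)} \right)}} = \sqrt{-42604 + \left(1 + 3 \left(-3 - -2\right)\right)^{2}} = \sqrt{-42604 + \left(1 + 3 \left(-3 + 2\right)\right)^{2}} = \sqrt{-42604 + \left(1 + 3 \left(-1\right)\right)^{2}} = \sqrt{-42604 + \left(1 - 3\right)^{2}} = \sqrt{-42604 + \left(-2\right)^{2}} = \sqrt{-42604 + 4} = \sqrt{-42600} = 10 i \sqrt{426}$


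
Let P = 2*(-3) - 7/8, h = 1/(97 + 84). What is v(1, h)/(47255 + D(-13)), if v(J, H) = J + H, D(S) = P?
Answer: 1456/68415285 ≈ 2.1282e-5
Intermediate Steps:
h = 1/181 ≈ 0.0055249
P = -55/8 (P = -6 - 7*⅛ = -6 - 7/8 = -55/8 ≈ -6.8750)
D(S) = -55/8
v(J, H) = H + J
v(1, h)/(47255 + D(-13)) = (1/181 + 1)/(47255 - 55/8) = 182/(181*(377985/8)) = (182/181)*(8/377985) = 1456/68415285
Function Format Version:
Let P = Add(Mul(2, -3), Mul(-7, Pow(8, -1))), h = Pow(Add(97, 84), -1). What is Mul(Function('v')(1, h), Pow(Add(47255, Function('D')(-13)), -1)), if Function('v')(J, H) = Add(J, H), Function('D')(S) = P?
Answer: Rational(1456, 68415285) ≈ 2.1282e-5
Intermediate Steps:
h = Rational(1, 181) (h = Pow(181, -1) = Rational(1, 181) ≈ 0.0055249)
P = Rational(-55, 8) (P = Add(-6, Mul(-7, Rational(1, 8))) = Add(-6, Rational(-7, 8)) = Rational(-55, 8) ≈ -6.8750)
Function('D')(S) = Rational(-55, 8)
Function('v')(J, H) = Add(H, J)
Mul(Function('v')(1, h), Pow(Add(47255, Function('D')(-13)), -1)) = Mul(Add(Rational(1, 181), 1), Pow(Add(47255, Rational(-55, 8)), -1)) = Mul(Rational(182, 181), Pow(Rational(377985, 8), -1)) = Mul(Rational(182, 181), Rational(8, 377985)) = Rational(1456, 68415285)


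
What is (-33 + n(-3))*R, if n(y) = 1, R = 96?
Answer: -3072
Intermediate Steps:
(-33 + n(-3))*R = (-33 + 1)*96 = -32*96 = -3072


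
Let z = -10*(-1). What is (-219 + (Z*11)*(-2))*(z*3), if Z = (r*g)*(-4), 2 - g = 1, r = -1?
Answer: -9210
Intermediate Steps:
z = 10
g = 1 (g = 2 - 1*1 = 2 - 1 = 1)
Z = 4 (Z = -1*1*(-4) = -1*(-4) = 4)
(-219 + (Z*11)*(-2))*(z*3) = (-219 + (4*11)*(-2))*(10*3) = (-219 + 44*(-2))*30 = (-219 - 88)*30 = -307*30 = -9210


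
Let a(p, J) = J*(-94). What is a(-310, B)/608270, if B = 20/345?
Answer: -188/20985315 ≈ -8.9586e-6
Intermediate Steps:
B = 4/69 (B = 20*(1/345) = 4/69 ≈ 0.057971)
a(p, J) = -94*J
a(-310, B)/608270 = -94*4/69/608270 = -376/69*1/608270 = -188/20985315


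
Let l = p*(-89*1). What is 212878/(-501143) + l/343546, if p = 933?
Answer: -114746796679/172165673078 ≈ -0.66649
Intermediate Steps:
l = -83037 (l = 933*(-89*1) = 933*(-89) = -83037)
212878/(-501143) + l/343546 = 212878/(-501143) - 83037/343546 = 212878*(-1/501143) - 83037*1/343546 = -212878/501143 - 83037/343546 = -114746796679/172165673078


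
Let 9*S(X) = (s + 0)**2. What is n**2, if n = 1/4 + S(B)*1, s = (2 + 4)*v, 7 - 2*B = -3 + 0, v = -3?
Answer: 21025/16 ≈ 1314.1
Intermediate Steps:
B = 5 (B = 7/2 - (-3 + 0)/2 = 7/2 - 1/2*(-3) = 7/2 + 3/2 = 5)
s = -18 (s = (2 + 4)*(-3) = 6*(-3) = -18)
S(X) = 36 (S(X) = (-18 + 0)**2/9 = (1/9)*(-18)**2 = (1/9)*324 = 36)
n = 145/4 (n = 1/4 + 36*1 = 1/4 + 36 = 145/4 ≈ 36.250)
n**2 = (145/4)**2 = 21025/16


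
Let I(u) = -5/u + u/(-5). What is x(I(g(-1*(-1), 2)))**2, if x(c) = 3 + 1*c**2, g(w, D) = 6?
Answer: 41229241/810000 ≈ 50.900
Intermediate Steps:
I(u) = -5/u - u/5 (I(u) = -5/u + u*(-1/5) = -5/u - u/5)
x(c) = 3 + c**2
x(I(g(-1*(-1), 2)))**2 = (3 + (-5/6 - 1/5*6)**2)**2 = (3 + (-5*1/6 - 6/5)**2)**2 = (3 + (-5/6 - 6/5)**2)**2 = (3 + (-61/30)**2)**2 = (3 + 3721/900)**2 = (6421/900)**2 = 41229241/810000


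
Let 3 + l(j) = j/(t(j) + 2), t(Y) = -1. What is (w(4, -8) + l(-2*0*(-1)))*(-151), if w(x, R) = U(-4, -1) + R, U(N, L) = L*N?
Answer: 1057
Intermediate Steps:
w(x, R) = 4 + R (w(x, R) = -1*(-4) + R = 4 + R)
l(j) = -3 + j (l(j) = -3 + j/(-1 + 2) = -3 + j/1 = -3 + 1*j = -3 + j)
(w(4, -8) + l(-2*0*(-1)))*(-151) = ((4 - 8) + (-3 - 2*0*(-1)))*(-151) = (-4 + (-3 + 0*(-1)))*(-151) = (-4 + (-3 + 0))*(-151) = (-4 - 3)*(-151) = -7*(-151) = 1057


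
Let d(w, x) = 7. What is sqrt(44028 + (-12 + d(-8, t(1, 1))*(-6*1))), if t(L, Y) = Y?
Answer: 3*sqrt(4886) ≈ 209.70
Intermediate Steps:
sqrt(44028 + (-12 + d(-8, t(1, 1))*(-6*1))) = sqrt(44028 + (-12 + 7*(-6*1))) = sqrt(44028 + (-12 + 7*(-6))) = sqrt(44028 + (-12 - 42)) = sqrt(44028 - 54) = sqrt(43974) = 3*sqrt(4886)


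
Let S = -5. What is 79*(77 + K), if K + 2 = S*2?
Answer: 5135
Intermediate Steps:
K = -12 (K = -2 - 5*2 = -2 - 10 = -12)
79*(77 + K) = 79*(77 - 12) = 79*65 = 5135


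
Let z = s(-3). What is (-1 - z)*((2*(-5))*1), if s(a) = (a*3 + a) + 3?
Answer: -80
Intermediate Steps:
s(a) = 3 + 4*a (s(a) = (3*a + a) + 3 = 4*a + 3 = 3 + 4*a)
z = -9 (z = 3 + 4*(-3) = 3 - 12 = -9)
(-1 - z)*((2*(-5))*1) = (-1 - 1*(-9))*((2*(-5))*1) = (-1 + 9)*(-10*1) = 8*(-10) = -80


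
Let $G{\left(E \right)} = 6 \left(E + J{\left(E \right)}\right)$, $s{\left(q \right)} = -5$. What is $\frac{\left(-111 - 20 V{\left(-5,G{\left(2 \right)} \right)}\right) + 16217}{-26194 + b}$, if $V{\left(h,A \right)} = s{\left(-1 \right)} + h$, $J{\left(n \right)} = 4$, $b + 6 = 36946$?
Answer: $\frac{8153}{5373} \approx 1.5174$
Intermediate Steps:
$b = 36940$ ($b = -6 + 36946 = 36940$)
$G{\left(E \right)} = 24 + 6 E$ ($G{\left(E \right)} = 6 \left(E + 4\right) = 6 \left(4 + E\right) = 24 + 6 E$)
$V{\left(h,A \right)} = -5 + h$
$\frac{\left(-111 - 20 V{\left(-5,G{\left(2 \right)} \right)}\right) + 16217}{-26194 + b} = \frac{\left(-111 - 20 \left(-5 - 5\right)\right) + 16217}{-26194 + 36940} = \frac{\left(-111 - -200\right) + 16217}{10746} = \left(\left(-111 + 200\right) + 16217\right) \frac{1}{10746} = \left(89 + 16217\right) \frac{1}{10746} = 16306 \cdot \frac{1}{10746} = \frac{8153}{5373}$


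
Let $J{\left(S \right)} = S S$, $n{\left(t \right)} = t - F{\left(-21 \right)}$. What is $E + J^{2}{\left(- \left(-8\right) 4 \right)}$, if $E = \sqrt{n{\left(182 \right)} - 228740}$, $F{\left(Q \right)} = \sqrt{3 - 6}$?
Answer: $1048576 + \sqrt{-228558 - i \sqrt{3}} \approx 1.0486 \cdot 10^{6} - 478.08 i$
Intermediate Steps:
$F{\left(Q \right)} = i \sqrt{3}$ ($F{\left(Q \right)} = \sqrt{-3} = i \sqrt{3}$)
$n{\left(t \right)} = t - i \sqrt{3}$
$J{\left(S \right)} = S^{2}$
$E = \sqrt{-228558 - i \sqrt{3}}$ ($E = \sqrt{\left(182 - i \sqrt{3}\right) - 228740} = \sqrt{-228558 - i \sqrt{3}} \approx 0.002 - 478.08 i$)
$E + J^{2}{\left(- \left(-8\right) 4 \right)} = \sqrt{-228558 - i \sqrt{3}} + \left(\left(- \left(-8\right) 4\right)^{2}\right)^{2} = \sqrt{-228558 - i \sqrt{3}} + \left(\left(\left(-1\right) \left(-32\right)\right)^{2}\right)^{2} = \sqrt{-228558 - i \sqrt{3}} + \left(32^{2}\right)^{2} = \sqrt{-228558 - i \sqrt{3}} + 1024^{2} = \sqrt{-228558 - i \sqrt{3}} + 1048576 = 1048576 + \sqrt{-228558 - i \sqrt{3}}$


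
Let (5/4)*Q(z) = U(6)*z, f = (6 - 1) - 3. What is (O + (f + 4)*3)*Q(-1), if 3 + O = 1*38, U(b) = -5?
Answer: 212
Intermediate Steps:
f = 2 (f = 5 - 3 = 2)
O = 35 (O = -3 + 1*38 = -3 + 38 = 35)
Q(z) = -4*z (Q(z) = 4*(-5*z)/5 = -4*z)
(O + (f + 4)*3)*Q(-1) = (35 + (2 + 4)*3)*(-4*(-1)) = (35 + 6*3)*4 = (35 + 18)*4 = 53*4 = 212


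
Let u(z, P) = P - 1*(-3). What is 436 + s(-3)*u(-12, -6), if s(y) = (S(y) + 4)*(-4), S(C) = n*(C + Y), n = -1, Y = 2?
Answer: 496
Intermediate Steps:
S(C) = -2 - C (S(C) = -(C + 2) = -(2 + C) = -2 - C)
s(y) = -8 + 4*y (s(y) = ((-2 - y) + 4)*(-4) = (2 - y)*(-4) = -8 + 4*y)
u(z, P) = 3 + P (u(z, P) = P + 3 = 3 + P)
436 + s(-3)*u(-12, -6) = 436 + (-8 + 4*(-3))*(3 - 6) = 436 + (-8 - 12)*(-3) = 436 - 20*(-3) = 436 + 60 = 496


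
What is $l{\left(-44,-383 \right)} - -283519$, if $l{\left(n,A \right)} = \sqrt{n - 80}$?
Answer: $283519 + 2 i \sqrt{31} \approx 2.8352 \cdot 10^{5} + 11.136 i$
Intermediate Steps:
$l{\left(n,A \right)} = \sqrt{-80 + n}$
$l{\left(-44,-383 \right)} - -283519 = \sqrt{-80 - 44} - -283519 = \sqrt{-124} + 283519 = 2 i \sqrt{31} + 283519 = 283519 + 2 i \sqrt{31}$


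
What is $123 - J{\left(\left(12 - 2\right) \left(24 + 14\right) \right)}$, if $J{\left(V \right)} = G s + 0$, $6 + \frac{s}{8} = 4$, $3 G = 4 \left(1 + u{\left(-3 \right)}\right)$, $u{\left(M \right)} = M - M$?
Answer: $\frac{433}{3} \approx 144.33$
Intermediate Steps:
$u{\left(M \right)} = 0$
$G = \frac{4}{3}$ ($G = \frac{4 \left(1 + 0\right)}{3} = \frac{4 \cdot 1}{3} = \frac{1}{3} \cdot 4 = \frac{4}{3} \approx 1.3333$)
$s = -16$ ($s = -48 + 8 \cdot 4 = -48 + 32 = -16$)
$J{\left(V \right)} = - \frac{64}{3}$ ($J{\left(V \right)} = \frac{4}{3} \left(-16\right) + 0 = - \frac{64}{3} + 0 = - \frac{64}{3}$)
$123 - J{\left(\left(12 - 2\right) \left(24 + 14\right) \right)} = 123 - - \frac{64}{3} = 123 + \frac{64}{3} = \frac{433}{3}$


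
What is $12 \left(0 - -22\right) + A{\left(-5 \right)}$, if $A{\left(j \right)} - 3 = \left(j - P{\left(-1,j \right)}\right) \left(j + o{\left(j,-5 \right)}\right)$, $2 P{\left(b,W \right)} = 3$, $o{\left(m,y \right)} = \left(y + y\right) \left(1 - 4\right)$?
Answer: $\frac{209}{2} \approx 104.5$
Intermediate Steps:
$o{\left(m,y \right)} = - 6 y$ ($o{\left(m,y \right)} = 2 y \left(-3\right) = - 6 y$)
$P{\left(b,W \right)} = \frac{3}{2}$ ($P{\left(b,W \right)} = \frac{1}{2} \cdot 3 = \frac{3}{2}$)
$A{\left(j \right)} = 3 + \left(30 + j\right) \left(- \frac{3}{2} + j\right)$ ($A{\left(j \right)} = 3 + \left(j - \frac{3}{2}\right) \left(j - -30\right) = 3 + \left(j - \frac{3}{2}\right) \left(j + 30\right) = 3 + \left(- \frac{3}{2} + j\right) \left(30 + j\right) = 3 + \left(30 + j\right) \left(- \frac{3}{2} + j\right)$)
$12 \left(0 - -22\right) + A{\left(-5 \right)} = 12 \left(0 - -22\right) + \left(-42 + \left(-5\right)^{2} + \frac{57}{2} \left(-5\right)\right) = 12 \left(0 + 22\right) - \frac{319}{2} = 12 \cdot 22 - \frac{319}{2} = 264 - \frac{319}{2} = \frac{209}{2}$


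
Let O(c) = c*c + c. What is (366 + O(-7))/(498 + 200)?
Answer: 204/349 ≈ 0.58453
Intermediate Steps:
O(c) = c + c² (O(c) = c² + c = c + c²)
(366 + O(-7))/(498 + 200) = (366 - 7*(1 - 7))/(498 + 200) = (366 - 7*(-6))/698 = (366 + 42)*(1/698) = 408*(1/698) = 204/349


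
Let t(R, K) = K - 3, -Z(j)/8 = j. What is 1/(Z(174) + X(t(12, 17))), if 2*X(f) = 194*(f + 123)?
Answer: 1/11897 ≈ 8.4055e-5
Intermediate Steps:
Z(j) = -8*j
t(R, K) = -3 + K
X(f) = 11931 + 97*f (X(f) = (194*(f + 123))/2 = (194*(123 + f))/2 = (23862 + 194*f)/2 = 11931 + 97*f)
1/(Z(174) + X(t(12, 17))) = 1/(-8*174 + (11931 + 97*(-3 + 17))) = 1/(-1392 + (11931 + 97*14)) = 1/(-1392 + (11931 + 1358)) = 1/(-1392 + 13289) = 1/11897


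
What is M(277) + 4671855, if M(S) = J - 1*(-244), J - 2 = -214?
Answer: 4671887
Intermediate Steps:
J = -212 (J = 2 - 214 = -212)
M(S) = 32 (M(S) = -212 - 1*(-244) = -212 + 244 = 32)
M(277) + 4671855 = 32 + 4671855 = 4671887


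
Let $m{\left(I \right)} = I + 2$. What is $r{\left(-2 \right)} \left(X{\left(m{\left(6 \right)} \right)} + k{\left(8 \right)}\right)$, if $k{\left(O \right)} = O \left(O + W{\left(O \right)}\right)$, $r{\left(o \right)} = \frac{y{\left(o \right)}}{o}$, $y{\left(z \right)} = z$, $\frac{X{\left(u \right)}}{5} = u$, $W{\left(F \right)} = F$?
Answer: $168$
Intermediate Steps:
$m{\left(I \right)} = 2 + I$
$X{\left(u \right)} = 5 u$
$r{\left(o \right)} = 1$ ($r{\left(o \right)} = \frac{o}{o} = 1$)
$k{\left(O \right)} = 2 O^{2}$ ($k{\left(O \right)} = O \left(O + O\right) = O 2 O = 2 O^{2}$)
$r{\left(-2 \right)} \left(X{\left(m{\left(6 \right)} \right)} + k{\left(8 \right)}\right) = 1 \left(5 \left(2 + 6\right) + 2 \cdot 8^{2}\right) = 1 \left(5 \cdot 8 + 2 \cdot 64\right) = 1 \left(40 + 128\right) = 1 \cdot 168 = 168$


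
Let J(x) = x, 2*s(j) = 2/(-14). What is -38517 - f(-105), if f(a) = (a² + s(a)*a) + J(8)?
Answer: -99115/2 ≈ -49558.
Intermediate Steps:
s(j) = -1/14 (s(j) = (2/(-14))/2 = (2*(-1/14))/2 = (½)*(-⅐) = -1/14)
f(a) = 8 + a² - a/14 (f(a) = (a² - a/14) + 8 = 8 + a² - a/14)
-38517 - f(-105) = -38517 - (8 + (-105)² - 1/14*(-105)) = -38517 - (8 + 11025 + 15/2) = -38517 - 1*22081/2 = -38517 - 22081/2 = -99115/2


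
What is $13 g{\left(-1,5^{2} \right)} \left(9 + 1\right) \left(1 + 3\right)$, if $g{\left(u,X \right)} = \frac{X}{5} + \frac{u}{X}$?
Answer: $\frac{12896}{5} \approx 2579.2$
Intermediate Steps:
$g{\left(u,X \right)} = \frac{X}{5} + \frac{u}{X}$ ($g{\left(u,X \right)} = X \frac{1}{5} + \frac{u}{X} = \frac{X}{5} + \frac{u}{X}$)
$13 g{\left(-1,5^{2} \right)} \left(9 + 1\right) \left(1 + 3\right) = 13 \left(\frac{5^{2}}{5} - \frac{1}{5^{2}}\right) \left(9 + 1\right) \left(1 + 3\right) = 13 \left(\frac{1}{5} \cdot 25 - \frac{1}{25}\right) 10 \cdot 4 = 13 \left(5 - \frac{1}{25}\right) 40 = 13 \cdot \frac{124}{25} \cdot 40 = \frac{1612}{25} \cdot 40 = \frac{12896}{5}$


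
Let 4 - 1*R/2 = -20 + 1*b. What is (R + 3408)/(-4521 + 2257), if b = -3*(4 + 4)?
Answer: -438/283 ≈ -1.5477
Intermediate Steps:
b = -24 (b = -3*8 = -24)
R = 96 (R = 8 - 2*(-20 + 1*(-24)) = 8 - 2*(-20 - 24) = 8 - 2*(-44) = 8 + 88 = 96)
(R + 3408)/(-4521 + 2257) = (96 + 3408)/(-4521 + 2257) = 3504/(-2264) = 3504*(-1/2264) = -438/283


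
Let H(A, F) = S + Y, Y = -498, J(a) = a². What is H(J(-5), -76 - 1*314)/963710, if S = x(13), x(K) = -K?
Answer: -511/963710 ≈ -0.00053024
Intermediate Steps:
S = -13 (S = -1*13 = -13)
H(A, F) = -511 (H(A, F) = -13 - 498 = -511)
H(J(-5), -76 - 1*314)/963710 = -511/963710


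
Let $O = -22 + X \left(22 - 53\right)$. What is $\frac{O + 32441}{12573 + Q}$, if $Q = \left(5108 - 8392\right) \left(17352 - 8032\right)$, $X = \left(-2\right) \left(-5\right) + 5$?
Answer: $- \frac{31954}{30594307} \approx -0.0010444$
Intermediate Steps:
$X = 15$ ($X = 10 + 5 = 15$)
$O = -487$ ($O = -22 + 15 \left(22 - 53\right) = -22 + 15 \left(-31\right) = -22 - 465 = -487$)
$Q = -30606880$ ($Q = \left(-3284\right) 9320 = -30606880$)
$\frac{O + 32441}{12573 + Q} = \frac{-487 + 32441}{12573 - 30606880} = \frac{31954}{-30594307} = 31954 \left(- \frac{1}{30594307}\right) = - \frac{31954}{30594307}$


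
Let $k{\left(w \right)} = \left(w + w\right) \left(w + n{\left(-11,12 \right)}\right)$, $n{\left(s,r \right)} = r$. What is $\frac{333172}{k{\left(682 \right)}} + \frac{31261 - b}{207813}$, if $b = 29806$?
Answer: $\frac{5884566593}{16393259234} \approx 0.35896$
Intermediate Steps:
$k{\left(w \right)} = 2 w \left(12 + w\right)$ ($k{\left(w \right)} = \left(w + w\right) \left(w + 12\right) = 2 w \left(12 + w\right)$)
$\frac{333172}{k{\left(682 \right)}} + \frac{31261 - b}{207813} = \frac{333172}{2 \cdot 682 \left(12 + 682\right)} + \frac{31261 - 29806}{207813} = \frac{333172}{2 \cdot 682 \cdot 694} + \left(31261 - 29806\right) \frac{1}{207813} = \frac{333172}{946616} + 1455 \cdot \frac{1}{207813} = 333172 \cdot \frac{1}{946616} + \frac{485}{69271} = \frac{83293}{236654} + \frac{485}{69271} = \frac{5884566593}{16393259234}$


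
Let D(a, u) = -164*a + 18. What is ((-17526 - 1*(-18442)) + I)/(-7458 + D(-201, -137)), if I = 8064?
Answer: 2245/6381 ≈ 0.35183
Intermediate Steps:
D(a, u) = 18 - 164*a
((-17526 - 1*(-18442)) + I)/(-7458 + D(-201, -137)) = ((-17526 - 1*(-18442)) + 8064)/(-7458 + (18 - 164*(-201))) = ((-17526 + 18442) + 8064)/(-7458 + (18 + 32964)) = (916 + 8064)/(-7458 + 32982) = 8980/25524 = 8980*(1/25524) = 2245/6381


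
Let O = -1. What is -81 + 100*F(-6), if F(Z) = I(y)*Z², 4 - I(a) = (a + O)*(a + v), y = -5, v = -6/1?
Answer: -223281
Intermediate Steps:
v = -6 ≈ -6.0000
I(a) = 4 - (-1 + a)*(-6 + a) (I(a) = 4 - (a - 1)*(a - 6) = 4 - (-1 + a)*(-6 + a))
F(Z) = -62*Z² (F(Z) = (-2 - 1*(-5)² + 7*(-5))*Z² = (-2 - 1*25 - 35)*Z² = (-2 - 25 - 35)*Z² = -62*Z²)
-81 + 100*F(-6) = -81 + 100*(-62*(-6)²) = -81 + 100*(-62*36) = -81 + 100*(-2232) = -81 - 223200 = -223281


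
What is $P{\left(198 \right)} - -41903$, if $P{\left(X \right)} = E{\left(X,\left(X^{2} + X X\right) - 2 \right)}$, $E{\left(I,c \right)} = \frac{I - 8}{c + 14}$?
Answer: $\frac{328603345}{7842} \approx 41903.0$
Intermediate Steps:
$E{\left(I,c \right)} = \frac{-8 + I}{14 + c}$
$P{\left(X \right)} = \frac{-8 + X}{12 + 2 X^{2}}$ ($P{\left(X \right)} = \frac{-8 + X}{14 - \left(2 - X^{2} - X X\right)} = \frac{-8 + X}{14 + \left(\left(X^{2} + X^{2}\right) - 2\right)} = \frac{-8 + X}{14 + \left(2 X^{2} - 2\right)} = \frac{-8 + X}{14 + \left(-2 + 2 X^{2}\right)} = \frac{-8 + X}{12 + 2 X^{2}}$)
$P{\left(198 \right)} - -41903 = \frac{-8 + 198}{2 \left(6 + 198^{2}\right)} - -41903 = \frac{1}{2} \frac{1}{6 + 39204} \cdot 190 + 41903 = \frac{1}{2} \cdot \frac{1}{39210} \cdot 190 + 41903 = \frac{19}{7842} + 41903 = \frac{328603345}{7842}$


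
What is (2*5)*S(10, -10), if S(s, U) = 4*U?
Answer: -400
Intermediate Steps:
(2*5)*S(10, -10) = (2*5)*(4*(-10)) = 10*(-40) = -400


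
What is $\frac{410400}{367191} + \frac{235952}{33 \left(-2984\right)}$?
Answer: $- \frac{58366846}{45654081} \approx -1.2785$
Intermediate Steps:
$\frac{410400}{367191} + \frac{235952}{33 \left(-2984\right)} = 410400 \cdot \frac{1}{367191} + \frac{235952}{-98472} = \frac{45600}{40799} + 235952 \left(- \frac{1}{98472}\right) = \frac{45600}{40799} - \frac{29494}{12309} = - \frac{58366846}{45654081}$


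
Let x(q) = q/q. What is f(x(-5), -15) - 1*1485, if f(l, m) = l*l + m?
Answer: -1499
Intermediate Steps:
x(q) = 1
f(l, m) = m + l² (f(l, m) = l² + m = m + l²)
f(x(-5), -15) - 1*1485 = (-15 + 1²) - 1*1485 = (-15 + 1) - 1485 = -14 - 1485 = -1499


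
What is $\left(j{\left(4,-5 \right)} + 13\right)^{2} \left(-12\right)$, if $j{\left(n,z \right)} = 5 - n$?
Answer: $-2352$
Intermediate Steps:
$\left(j{\left(4,-5 \right)} + 13\right)^{2} \left(-12\right) = \left(\left(5 - 4\right) + 13\right)^{2} \left(-12\right) = \left(1 + 13\right)^{2} \left(-12\right) = 14^{2} \left(-12\right) = 196 \left(-12\right) = -2352$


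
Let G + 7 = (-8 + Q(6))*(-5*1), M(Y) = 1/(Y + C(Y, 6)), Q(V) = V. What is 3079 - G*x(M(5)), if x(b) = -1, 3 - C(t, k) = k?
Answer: 3082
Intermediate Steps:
C(t, k) = 3 - k
M(Y) = 1/(-3 + Y) (M(Y) = 1/(Y + (3 - 1*6)) = 1/(Y + (3 - 6)) = 1/(Y - 3) = 1/(-3 + Y))
G = 3 (G = -7 + (-8 + 6)*(-5*1) = -7 - 2*(-5) = -7 + 10 = 3)
3079 - G*x(M(5)) = 3079 - 3*(-1) = 3079 - 1*(-3) = 3079 + 3 = 3082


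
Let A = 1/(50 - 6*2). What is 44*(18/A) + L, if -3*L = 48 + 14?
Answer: 90226/3 ≈ 30075.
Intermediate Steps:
L = -62/3 (L = -(48 + 14)/3 = -1/3*62 = -62/3 ≈ -20.667)
A = 1/38 (A = 1/(50 - 12) = 1/38 ≈ 0.026316)
44*(18/A) + L = 44*(18/(1/38)) - 62/3 = 44*(18*38) - 62/3 = 44*684 - 62/3 = 30096 - 62/3 = 90226/3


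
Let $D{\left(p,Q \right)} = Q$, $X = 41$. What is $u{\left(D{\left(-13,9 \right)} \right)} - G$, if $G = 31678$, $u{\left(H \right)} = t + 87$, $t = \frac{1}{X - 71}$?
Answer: $- \frac{947731}{30} \approx -31591.0$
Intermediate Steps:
$t = - \frac{1}{30}$ ($t = \frac{1}{41 - 71} = \frac{1}{-30} = - \frac{1}{30} \approx -0.033333$)
$u{\left(H \right)} = \frac{2609}{30}$ ($u{\left(H \right)} = - \frac{1}{30} + 87 = \frac{2609}{30}$)
$u{\left(D{\left(-13,9 \right)} \right)} - G = \frac{2609}{30} - 31678 = - \frac{947731}{30}$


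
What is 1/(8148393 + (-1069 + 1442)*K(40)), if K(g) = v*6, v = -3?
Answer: 1/8141679 ≈ 1.2282e-7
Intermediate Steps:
K(g) = -18 (K(g) = -3*6 = -18)
1/(8148393 + (-1069 + 1442)*K(40)) = 1/(8148393 + (-1069 + 1442)*(-18)) = 1/(8148393 + 373*(-18)) = 1/(8148393 - 6714) = 1/8141679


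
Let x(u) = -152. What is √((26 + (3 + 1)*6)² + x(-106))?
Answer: 2*√587 ≈ 48.456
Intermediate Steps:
√((26 + (3 + 1)*6)² + x(-106)) = √((26 + (3 + 1)*6)² - 152) = √((26 + 4*6)² - 152) = √((26 + 24)² - 152) = √(50² - 152) = √(2500 - 152) = √2348 = 2*√587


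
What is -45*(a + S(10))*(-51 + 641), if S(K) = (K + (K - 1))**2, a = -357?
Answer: -106200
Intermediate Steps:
S(K) = (-1 + 2*K)**2 (S(K) = (K + (-1 + K))**2 = (-1 + 2*K)**2)
-45*(a + S(10))*(-51 + 641) = -45*(-357 + (-1 + 2*10)**2)*(-51 + 641) = -45*(-357 + (-1 + 20)**2)*590 = -45*(-357 + 19**2)*590 = -45*(-357 + 361)*590 = -180*590 = -45*2360 = -106200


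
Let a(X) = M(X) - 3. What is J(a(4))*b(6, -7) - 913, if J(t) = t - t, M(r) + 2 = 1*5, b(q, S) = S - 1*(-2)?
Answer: -913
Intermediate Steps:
b(q, S) = 2 + S (b(q, S) = S + 2 = 2 + S)
M(r) = 3 (M(r) = -2 + 1*5 = -2 + 5 = 3)
a(X) = 0 (a(X) = 3 - 3 = 0)
J(t) = 0
J(a(4))*b(6, -7) - 913 = 0*(2 - 7) - 913 = 0*(-5) - 913 = 0 - 913 = -913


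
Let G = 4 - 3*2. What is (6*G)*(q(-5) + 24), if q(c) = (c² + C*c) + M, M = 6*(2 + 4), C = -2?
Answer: -1140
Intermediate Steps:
M = 36 (M = 6*6 = 36)
q(c) = 36 + c² - 2*c (q(c) = (c² - 2*c) + 36 = 36 + c² - 2*c)
G = -2 (G = 4 - 6 = -2)
(6*G)*(q(-5) + 24) = (6*(-2))*((36 + (-5)² - 2*(-5)) + 24) = -12*((36 + 25 + 10) + 24) = -12*(71 + 24) = -12*95 = -1140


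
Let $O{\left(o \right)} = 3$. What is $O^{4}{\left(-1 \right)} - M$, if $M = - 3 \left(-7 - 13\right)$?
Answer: $21$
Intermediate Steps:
$M = 60$ ($M = \left(-3\right) \left(-20\right) = 60$)
$O^{4}{\left(-1 \right)} - M = 3^{4} - 60 = 81 - 60 = 21$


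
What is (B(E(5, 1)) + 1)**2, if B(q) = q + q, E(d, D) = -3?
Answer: 25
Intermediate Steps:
B(q) = 2*q
(B(E(5, 1)) + 1)**2 = (2*(-3) + 1)**2 = (-6 + 1)**2 = (-5)**2 = 25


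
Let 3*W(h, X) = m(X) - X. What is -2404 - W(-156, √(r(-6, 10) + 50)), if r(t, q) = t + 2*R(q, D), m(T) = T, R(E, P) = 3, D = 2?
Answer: -2404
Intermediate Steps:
r(t, q) = 6 + t (r(t, q) = t + 2*3 = t + 6 = 6 + t)
W(h, X) = 0 (W(h, X) = (X - X)/3 = (⅓)*0 = 0)
-2404 - W(-156, √(r(-6, 10) + 50)) = -2404 - 1*0 = -2404 + 0 = -2404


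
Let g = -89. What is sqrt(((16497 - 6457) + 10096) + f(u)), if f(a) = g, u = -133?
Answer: sqrt(20047) ≈ 141.59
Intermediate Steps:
f(a) = -89
sqrt(((16497 - 6457) + 10096) + f(u)) = sqrt(((16497 - 6457) + 10096) - 89) = sqrt((10040 + 10096) - 89) = sqrt(20136 - 89) = sqrt(20047)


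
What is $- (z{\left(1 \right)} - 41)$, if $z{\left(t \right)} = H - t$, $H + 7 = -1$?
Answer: $50$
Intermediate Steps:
$H = -8$ ($H = -7 - 1 = -8$)
$z{\left(t \right)} = -8 - t$
$- (z{\left(1 \right)} - 41) = - (\left(-8 - 1\right) - 41) = - (-9 - 41) = \left(-1\right) \left(-50\right) = 50$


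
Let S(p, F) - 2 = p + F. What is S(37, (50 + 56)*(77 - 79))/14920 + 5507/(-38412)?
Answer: -22202429/143276760 ≈ -0.15496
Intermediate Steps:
S(p, F) = 2 + F + p (S(p, F) = 2 + (p + F) = 2 + (F + p) = 2 + F + p)
S(37, (50 + 56)*(77 - 79))/14920 + 5507/(-38412) = (2 + (50 + 56)*(77 - 79) + 37)/14920 + 5507/(-38412) = (2 + 106*(-2) + 37)*(1/14920) + 5507*(-1/38412) = (2 - 212 + 37)*(1/14920) - 5507/38412 = -173*1/14920 - 5507/38412 = -173/14920 - 5507/38412 = -22202429/143276760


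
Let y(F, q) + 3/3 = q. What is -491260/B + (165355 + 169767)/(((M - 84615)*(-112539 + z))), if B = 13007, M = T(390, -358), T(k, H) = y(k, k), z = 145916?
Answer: -690519987013187/18282712052207 ≈ -37.769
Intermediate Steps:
y(F, q) = -1 + q
T(k, H) = -1 + k
M = 389 (M = -1 + 390 = 389)
-491260/B + (165355 + 169767)/(((M - 84615)*(-112539 + z))) = -491260/13007 + (165355 + 169767)/(((389 - 84615)*(-112539 + 145916))) = -491260*1/13007 + 335122/((-84226*33377)) = -491260/13007 + 335122/(-2811211202) = -491260/13007 + 335122*(-1/2811211202) = -491260/13007 - 167561/1405605601 = -690519987013187/18282712052207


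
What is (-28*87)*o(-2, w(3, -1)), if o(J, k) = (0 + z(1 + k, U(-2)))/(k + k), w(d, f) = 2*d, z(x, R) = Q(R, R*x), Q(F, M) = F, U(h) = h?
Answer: 406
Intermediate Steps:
z(x, R) = R
o(J, k) = -1/k (o(J, k) = (0 - 2)/(k + k) = -2*1/(2*k) = -1/k)
(-28*87)*o(-2, w(3, -1)) = (-28*87)*(-1/(2*3)) = -(-2436)/6 = -2436*(-1/6) = 406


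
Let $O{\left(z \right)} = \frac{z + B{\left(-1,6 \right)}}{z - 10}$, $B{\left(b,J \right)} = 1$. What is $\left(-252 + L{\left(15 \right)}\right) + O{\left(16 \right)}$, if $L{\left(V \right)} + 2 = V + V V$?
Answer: $- \frac{67}{6} \approx -11.167$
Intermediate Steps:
$O{\left(z \right)} = \frac{1 + z}{-10 + z}$ ($O{\left(z \right)} = \frac{z + 1}{z - 10} = \frac{1 + z}{-10 + z}$)
$L{\left(V \right)} = -2 + V + V^{2}$ ($L{\left(V \right)} = -2 + \left(V + V V\right) = -2 + \left(V + V^{2}\right) = -2 + V + V^{2}$)
$\left(-252 + L{\left(15 \right)}\right) + O{\left(16 \right)} = \left(-252 + \left(-2 + 15 + 15^{2}\right)\right) + \frac{1 + 16}{-10 + 16} = \left(-252 + \left(-2 + 15 + 225\right)\right) + \frac{1}{6} \cdot 17 = \left(-252 + 238\right) + \frac{1}{6} \cdot 17 = -14 + \frac{17}{6} = - \frac{67}{6}$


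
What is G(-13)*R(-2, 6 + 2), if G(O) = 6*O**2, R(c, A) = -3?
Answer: -3042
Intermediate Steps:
G(-13)*R(-2, 6 + 2) = (6*(-13)**2)*(-3) = (6*169)*(-3) = 1014*(-3) = -3042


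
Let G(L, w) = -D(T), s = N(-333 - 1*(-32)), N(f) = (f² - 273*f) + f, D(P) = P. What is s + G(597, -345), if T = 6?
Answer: 172467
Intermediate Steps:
N(f) = f² - 272*f
s = 172473 (s = (-333 - 1*(-32))*(-272 + (-333 - 1*(-32))) = (-333 + 32)*(-272 + (-333 + 32)) = -301*(-272 - 301) = -301*(-573) = 172473)
G(L, w) = -6 (G(L, w) = -1*6 = -6)
s + G(597, -345) = 172473 - 6 = 172467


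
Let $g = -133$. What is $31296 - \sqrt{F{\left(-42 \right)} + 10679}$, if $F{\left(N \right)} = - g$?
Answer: $31296 - 2 \sqrt{2703} \approx 31192.0$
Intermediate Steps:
$F{\left(N \right)} = 133$ ($F{\left(N \right)} = \left(-1\right) \left(-133\right) = 133$)
$31296 - \sqrt{F{\left(-42 \right)} + 10679} = 31296 - \sqrt{133 + 10679} = 31296 - \sqrt{10812} = 31296 - 2 \sqrt{2703}$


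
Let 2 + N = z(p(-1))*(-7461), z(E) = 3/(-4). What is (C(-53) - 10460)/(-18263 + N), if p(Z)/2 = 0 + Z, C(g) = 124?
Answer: 2432/2981 ≈ 0.81583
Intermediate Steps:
p(Z) = 2*Z (p(Z) = 2*(0 + Z) = 2*Z)
z(E) = -3/4 (z(E) = 3*(-1/4) = -3/4)
N = 22375/4 (N = -2 - 3/4*(-7461) = -2 + 22383/4 = 22375/4 ≈ 5593.8)
(C(-53) - 10460)/(-18263 + N) = (124 - 10460)/(-18263 + 22375/4) = -10336/(-50677/4) = -10336*(-4/50677) = 2432/2981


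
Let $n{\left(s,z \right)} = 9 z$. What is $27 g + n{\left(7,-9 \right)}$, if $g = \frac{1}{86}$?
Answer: $- \frac{6939}{86} \approx -80.686$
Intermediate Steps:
$g = \frac{1}{86} \approx 0.011628$
$27 g + n{\left(7,-9 \right)} = 27 \cdot \frac{1}{86} + 9 \left(-9\right) = \frac{27}{86} - 81 = - \frac{6939}{86}$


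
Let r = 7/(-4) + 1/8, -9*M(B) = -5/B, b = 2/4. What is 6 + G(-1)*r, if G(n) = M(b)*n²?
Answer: 151/36 ≈ 4.1944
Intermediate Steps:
b = ½ (b = 2*(¼) = ½ ≈ 0.50000)
M(B) = 5/(9*B) (M(B) = -(-5)/(9*B) = 5/(9*B))
G(n) = 10*n²/9 (G(n) = (5/(9*(½)))*n² = ((5/9)*2)*n² = 10*n²/9)
r = -13/8 (r = 7*(-¼) + 1*(⅛) = -7/4 + ⅛ = -13/8 ≈ -1.6250)
6 + G(-1)*r = 6 + ((10/9)*(-1)²)*(-13/8) = 6 + ((10/9)*1)*(-13/8) = 6 + (10/9)*(-13/8) = 6 - 65/36 = 151/36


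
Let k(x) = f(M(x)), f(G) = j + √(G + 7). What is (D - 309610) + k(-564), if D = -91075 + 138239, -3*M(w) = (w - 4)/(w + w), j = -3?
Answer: -262449 + 17*√470/141 ≈ -2.6245e+5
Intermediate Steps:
M(w) = -(-4 + w)/(6*w) (M(w) = -(w - 4)/(3*(w + w)) = -(-4 + w)/(3*(2*w)) = -(-4 + w)*1/(2*w)/3 = -(-4 + w)/(6*w))
f(G) = -3 + √(7 + G) (f(G) = -3 + √(G + 7) = -3 + √(7 + G))
k(x) = -3 + √(7 + (4 - x)/(6*x))
D = 47164
(D - 309610) + k(-564) = (47164 - 309610) + (-3 + √(246 + 24/(-564))/6) = -262446 + (-3 + √(246 + 24*(-1/564))/6) = -262446 + (-3 + √(246 - 2/47)/6) = -262446 + (-3 + √(11560/47)/6) = -262446 + (-3 + (34*√470/47)/6) = -262446 + (-3 + 17*√470/141) = -262449 + 17*√470/141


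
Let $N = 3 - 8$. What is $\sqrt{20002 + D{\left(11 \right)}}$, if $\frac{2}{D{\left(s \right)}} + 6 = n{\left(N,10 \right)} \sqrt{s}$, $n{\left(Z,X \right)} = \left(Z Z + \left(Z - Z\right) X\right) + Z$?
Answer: $\frac{\sqrt{-60005 + 200020 \sqrt{11}}}{\sqrt{-3 + 10 \sqrt{11}}} \approx 141.43$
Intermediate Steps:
$N = -5$ ($N = 3 - 8 = -5$)
$n{\left(Z,X \right)} = Z + Z^{2}$ ($n{\left(Z,X \right)} = \left(Z^{2} + 0 X\right) + Z = \left(Z^{2} + 0\right) + Z = Z^{2} + Z = Z + Z^{2}$)
$D{\left(s \right)} = \frac{2}{-6 + 20 \sqrt{s}}$ ($D{\left(s \right)} = \frac{2}{-6 + - 5 \left(1 - 5\right) \sqrt{s}} = \frac{2}{-6 + \left(-5\right) \left(-4\right) \sqrt{s}} = \frac{2}{-6 + 20 \sqrt{s}}$)
$\sqrt{20002 + D{\left(11 \right)}} = \sqrt{20002 + \frac{1}{-3 + 10 \sqrt{11}}}$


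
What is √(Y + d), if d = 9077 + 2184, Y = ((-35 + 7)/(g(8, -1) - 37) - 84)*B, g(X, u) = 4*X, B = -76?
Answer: √430485/5 ≈ 131.22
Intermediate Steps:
Y = 29792/5 (Y = ((-35 + 7)/(4*8 - 37) - 84)*(-76) = (-28/(32 - 37) - 84)*(-76) = (-28/(-5) - 84)*(-76) = (-28*(-⅕) - 84)*(-76) = (28/5 - 84)*(-76) = -392/5*(-76) = 29792/5 ≈ 5958.4)
d = 11261
√(Y + d) = √(29792/5 + 11261) = √(86097/5) = √430485/5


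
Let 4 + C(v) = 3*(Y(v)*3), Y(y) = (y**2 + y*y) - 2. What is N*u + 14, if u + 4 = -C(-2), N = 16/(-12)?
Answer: 86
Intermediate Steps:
N = -4/3 (N = 16*(-1/12) = -4/3 ≈ -1.3333)
Y(y) = -2 + 2*y**2 (Y(y) = (y**2 + y**2) - 2 = 2*y**2 - 2 = -2 + 2*y**2)
C(v) = -22 + 18*v**2 (C(v) = -4 + 3*((-2 + 2*v**2)*3) = -4 + 3*(-6 + 6*v**2) = -4 + (-18 + 18*v**2) = -22 + 18*v**2)
u = -54 (u = -4 - (-22 + 18*(-2)**2) = -4 - (-22 + 18*4) = -4 - (-22 + 72) = -4 - 1*50 = -4 - 50 = -54)
N*u + 14 = -4/3*(-54) + 14 = 72 + 14 = 86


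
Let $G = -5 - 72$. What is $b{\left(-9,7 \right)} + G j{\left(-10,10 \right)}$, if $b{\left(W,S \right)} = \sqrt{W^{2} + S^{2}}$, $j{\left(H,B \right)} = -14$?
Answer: $1078 + \sqrt{130} \approx 1089.4$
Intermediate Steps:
$G = -77$ ($G = -5 - 72 = -77$)
$b{\left(W,S \right)} = \sqrt{S^{2} + W^{2}}$
$b{\left(-9,7 \right)} + G j{\left(-10,10 \right)} = \sqrt{7^{2} + \left(-9\right)^{2}} - -1078 = \sqrt{49 + 81} + 1078 = \sqrt{130} + 1078 = 1078 + \sqrt{130}$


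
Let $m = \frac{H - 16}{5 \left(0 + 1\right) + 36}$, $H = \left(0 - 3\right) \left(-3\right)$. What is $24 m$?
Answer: $- \frac{168}{41} \approx -4.0976$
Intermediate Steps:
$H = 9$ ($H = \left(-3\right) \left(-3\right) = 9$)
$m = - \frac{7}{41}$ ($m = \frac{9 - 16}{5 \left(0 + 1\right) + 36} = - \frac{7}{5 \cdot 1 + 36} = - \frac{7}{5 + 36} = - \frac{7}{41} \approx -0.17073$)
$24 m = 24 \left(- \frac{7}{41}\right) = - \frac{168}{41}$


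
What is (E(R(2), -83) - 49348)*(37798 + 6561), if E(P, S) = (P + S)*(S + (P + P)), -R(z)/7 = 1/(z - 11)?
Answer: -153250053712/81 ≈ -1.8920e+9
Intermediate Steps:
R(z) = -7/(-11 + z) (R(z) = -7/(z - 11) = -7/(-11 + z))
E(P, S) = (P + S)*(S + 2*P)
(E(R(2), -83) - 49348)*(37798 + 6561) = (((-83)² + 2*(-7/(-11 + 2))² + 3*(-7/(-11 + 2))*(-83)) - 49348)*(37798 + 6561) = ((6889 + 2*(-7/(-9))² + 3*(-7/(-9))*(-83)) - 49348)*44359 = ((6889 + 2*(-7*(-⅑))² + 3*(-7*(-⅑))*(-83)) - 49348)*44359 = ((6889 + 2*(7/9)² + 3*(7/9)*(-83)) - 49348)*44359 = ((6889 + 2*(49/81) - 581/3) - 49348)*44359 = ((6889 + 98/81 - 581/3) - 49348)*44359 = (542420/81 - 49348)*44359 = -3454768/81*44359 = -153250053712/81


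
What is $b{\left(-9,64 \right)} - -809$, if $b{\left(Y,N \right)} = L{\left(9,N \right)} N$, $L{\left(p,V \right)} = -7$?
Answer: $361$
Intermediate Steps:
$b{\left(Y,N \right)} = - 7 N$
$b{\left(-9,64 \right)} - -809 = \left(-7\right) 64 - -809 = -448 + 809 = 361$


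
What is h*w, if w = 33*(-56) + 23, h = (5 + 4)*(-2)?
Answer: 32850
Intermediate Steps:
h = -18 (h = 9*(-2) = -18)
w = -1825 (w = -1848 + 23 = -1825)
h*w = -18*(-1825) = 32850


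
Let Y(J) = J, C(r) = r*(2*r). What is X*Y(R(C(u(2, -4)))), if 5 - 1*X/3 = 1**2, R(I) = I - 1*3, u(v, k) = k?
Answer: 348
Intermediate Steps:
C(r) = 2*r**2
R(I) = -3 + I (R(I) = I - 3 = -3 + I)
X = 12 (X = 15 - 3*1**2 = 15 - 3*1 = 15 - 3 = 12)
X*Y(R(C(u(2, -4)))) = 12*(-3 + 2*(-4)**2) = 12*(-3 + 2*16) = 12*(-3 + 32) = 12*29 = 348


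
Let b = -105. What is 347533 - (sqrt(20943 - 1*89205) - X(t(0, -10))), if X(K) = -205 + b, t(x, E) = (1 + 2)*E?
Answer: 347223 - I*sqrt(68262) ≈ 3.4722e+5 - 261.27*I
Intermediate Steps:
t(x, E) = 3*E
X(K) = -310 (X(K) = -205 - 105 = -310)
347533 - (sqrt(20943 - 1*89205) - X(t(0, -10))) = 347533 - (sqrt(20943 - 1*89205) - 1*(-310)) = 347533 - (sqrt(20943 - 89205) + 310) = 347533 - (sqrt(-68262) + 310) = 347533 - (I*sqrt(68262) + 310) = 347533 - (310 + I*sqrt(68262)) = 347533 + (-310 - I*sqrt(68262)) = 347223 - I*sqrt(68262)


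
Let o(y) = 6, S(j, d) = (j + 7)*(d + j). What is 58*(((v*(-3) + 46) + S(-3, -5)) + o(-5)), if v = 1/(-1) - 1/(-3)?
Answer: 1276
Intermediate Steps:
S(j, d) = (7 + j)*(d + j)
v = -2/3 (v = 1*(-1) - 1*(-1/3) = -1 + 1/3 = -2/3 ≈ -0.66667)
58*(((v*(-3) + 46) + S(-3, -5)) + o(-5)) = 58*(((-2/3*(-3) + 46) + ((-3)**2 + 7*(-5) + 7*(-3) - 5*(-3))) + 6) = 58*(((2 + 46) + (9 - 35 - 21 + 15)) + 6) = 58*((48 - 32) + 6) = 58*(16 + 6) = 58*22 = 1276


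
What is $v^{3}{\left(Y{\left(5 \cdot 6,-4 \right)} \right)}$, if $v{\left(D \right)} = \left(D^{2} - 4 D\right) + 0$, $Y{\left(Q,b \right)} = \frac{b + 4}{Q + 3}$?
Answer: $0$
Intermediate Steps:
$Y{\left(Q,b \right)} = \frac{4 + b}{3 + Q}$
$v{\left(D \right)} = D^{2} - 4 D$
$v^{3}{\left(Y{\left(5 \cdot 6,-4 \right)} \right)} = \left(\frac{4 - 4}{3 + 5 \cdot 6} \left(-4 + \frac{4 - 4}{3 + 5 \cdot 6}\right)\right)^{3} = \left(\frac{1}{3 + 30} \cdot 0 \left(-4 + \frac{1}{3 + 30} \cdot 0\right)\right)^{3} = \left(\frac{1}{33} \cdot 0 \left(-4 + \frac{1}{33} \cdot 0\right)\right)^{3} = \left(0 \left(-4 + 0\right)\right)^{3} = \left(0 \left(-4\right)\right)^{3} = 0^{3} = 0$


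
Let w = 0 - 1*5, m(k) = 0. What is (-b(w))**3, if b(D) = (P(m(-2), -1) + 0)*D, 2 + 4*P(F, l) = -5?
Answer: -42875/64 ≈ -669.92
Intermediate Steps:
P(F, l) = -7/4 (P(F, l) = -1/2 + (1/4)*(-5) = -1/2 - 5/4 = -7/4)
w = -5 (w = 0 - 5 = -5)
b(D) = -7*D/4 (b(D) = (-7/4 + 0)*D = -7*D/4)
(-b(w))**3 = (-(-7)*(-5)/4)**3 = (-1*35/4)**3 = (-35/4)**3 = -42875/64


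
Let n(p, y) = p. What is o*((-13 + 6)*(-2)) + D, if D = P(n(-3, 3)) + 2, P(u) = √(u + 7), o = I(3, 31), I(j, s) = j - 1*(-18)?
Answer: 298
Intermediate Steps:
I(j, s) = 18 + j (I(j, s) = j + 18 = 18 + j)
o = 21 (o = 18 + 3 = 21)
P(u) = √(7 + u)
D = 4 (D = √(7 - 3) + 2 = √4 + 2 = 2 + 2 = 4)
o*((-13 + 6)*(-2)) + D = 21*((-13 + 6)*(-2)) + 4 = 21*(-7*(-2)) + 4 = 21*14 + 4 = 294 + 4 = 298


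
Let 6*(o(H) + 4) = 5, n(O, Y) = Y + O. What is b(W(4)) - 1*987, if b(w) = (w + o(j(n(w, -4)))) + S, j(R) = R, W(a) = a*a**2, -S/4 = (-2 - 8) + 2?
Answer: -5365/6 ≈ -894.17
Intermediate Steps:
S = 32 (S = -4*((-2 - 8) + 2) = -4*(-10 + 2) = -4*(-8) = 32)
W(a) = a**3
n(O, Y) = O + Y
o(H) = -19/6 (o(H) = -4 + (1/6)*5 = -4 + 5/6 = -19/6)
b(w) = 173/6 + w (b(w) = (w - 19/6) + 32 = (-19/6 + w) + 32 = 173/6 + w)
b(W(4)) - 1*987 = (173/6 + 4**3) - 1*987 = (173/6 + 64) - 987 = 557/6 - 987 = -5365/6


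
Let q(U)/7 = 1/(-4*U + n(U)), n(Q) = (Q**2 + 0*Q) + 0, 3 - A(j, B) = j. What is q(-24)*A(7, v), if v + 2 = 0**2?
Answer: -1/24 ≈ -0.041667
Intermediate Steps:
v = -2 (v = -2 + 0**2 = -2 + 0 = -2)
A(j, B) = 3 - j
n(Q) = Q**2 (n(Q) = (Q**2 + 0) + 0 = Q**2 + 0 = Q**2)
q(U) = 7/(U**2 - 4*U) (q(U) = 7/(-4*U + U**2) = 7/(U**2 - 4*U))
q(-24)*A(7, v) = (7/(-24*(-4 - 24)))*(3 - 1*7) = (7*(-1/24)/(-28))*(3 - 7) = (7*(-1/24)*(-1/28))*(-4) = (1/96)*(-4) = -1/24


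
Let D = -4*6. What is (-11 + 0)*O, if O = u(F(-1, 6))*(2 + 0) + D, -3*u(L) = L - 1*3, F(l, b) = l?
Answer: 704/3 ≈ 234.67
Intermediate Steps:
D = -24
u(L) = 1 - L/3 (u(L) = -(L - 1*3)/3 = -(L - 3)/3 = -(-3 + L)/3 = 1 - L/3)
O = -64/3 (O = (1 - ⅓*(-1))*(2 + 0) - 24 = (1 + ⅓)*2 - 24 = (4/3)*2 - 24 = 8/3 - 24 = -64/3 ≈ -21.333)
(-11 + 0)*O = (-11 + 0)*(-64/3) = -11*(-64/3) = 704/3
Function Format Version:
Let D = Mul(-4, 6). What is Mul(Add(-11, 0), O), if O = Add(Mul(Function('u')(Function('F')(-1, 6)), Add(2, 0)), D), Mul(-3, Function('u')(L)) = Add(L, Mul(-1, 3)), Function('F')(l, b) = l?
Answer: Rational(704, 3) ≈ 234.67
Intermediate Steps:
D = -24
Function('u')(L) = Add(1, Mul(Rational(-1, 3), L)) (Function('u')(L) = Mul(Rational(-1, 3), Add(L, Mul(-1, 3))) = Mul(Rational(-1, 3), Add(L, -3)) = Mul(Rational(-1, 3), Add(-3, L)) = Add(1, Mul(Rational(-1, 3), L)))
O = Rational(-64, 3) (O = Add(Mul(Add(1, Mul(Rational(-1, 3), -1)), Add(2, 0)), -24) = Add(Mul(Add(1, Rational(1, 3)), 2), -24) = Add(Mul(Rational(4, 3), 2), -24) = Add(Rational(8, 3), -24) = Rational(-64, 3) ≈ -21.333)
Mul(Add(-11, 0), O) = Mul(Add(-11, 0), Rational(-64, 3)) = Mul(-11, Rational(-64, 3)) = Rational(704, 3)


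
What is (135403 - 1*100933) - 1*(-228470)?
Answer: 262940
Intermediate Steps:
(135403 - 1*100933) - 1*(-228470) = (135403 - 100933) + 228470 = 34470 + 228470 = 262940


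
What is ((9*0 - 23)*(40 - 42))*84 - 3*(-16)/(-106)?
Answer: 204768/53 ≈ 3863.5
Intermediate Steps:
((9*0 - 23)*(40 - 42))*84 - 3*(-16)/(-106) = ((0 - 23)*(-2))*84 + 48*(-1/106) = -23*(-2)*84 - 24/53 = 46*84 - 24/53 = 3864 - 24/53 = 204768/53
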